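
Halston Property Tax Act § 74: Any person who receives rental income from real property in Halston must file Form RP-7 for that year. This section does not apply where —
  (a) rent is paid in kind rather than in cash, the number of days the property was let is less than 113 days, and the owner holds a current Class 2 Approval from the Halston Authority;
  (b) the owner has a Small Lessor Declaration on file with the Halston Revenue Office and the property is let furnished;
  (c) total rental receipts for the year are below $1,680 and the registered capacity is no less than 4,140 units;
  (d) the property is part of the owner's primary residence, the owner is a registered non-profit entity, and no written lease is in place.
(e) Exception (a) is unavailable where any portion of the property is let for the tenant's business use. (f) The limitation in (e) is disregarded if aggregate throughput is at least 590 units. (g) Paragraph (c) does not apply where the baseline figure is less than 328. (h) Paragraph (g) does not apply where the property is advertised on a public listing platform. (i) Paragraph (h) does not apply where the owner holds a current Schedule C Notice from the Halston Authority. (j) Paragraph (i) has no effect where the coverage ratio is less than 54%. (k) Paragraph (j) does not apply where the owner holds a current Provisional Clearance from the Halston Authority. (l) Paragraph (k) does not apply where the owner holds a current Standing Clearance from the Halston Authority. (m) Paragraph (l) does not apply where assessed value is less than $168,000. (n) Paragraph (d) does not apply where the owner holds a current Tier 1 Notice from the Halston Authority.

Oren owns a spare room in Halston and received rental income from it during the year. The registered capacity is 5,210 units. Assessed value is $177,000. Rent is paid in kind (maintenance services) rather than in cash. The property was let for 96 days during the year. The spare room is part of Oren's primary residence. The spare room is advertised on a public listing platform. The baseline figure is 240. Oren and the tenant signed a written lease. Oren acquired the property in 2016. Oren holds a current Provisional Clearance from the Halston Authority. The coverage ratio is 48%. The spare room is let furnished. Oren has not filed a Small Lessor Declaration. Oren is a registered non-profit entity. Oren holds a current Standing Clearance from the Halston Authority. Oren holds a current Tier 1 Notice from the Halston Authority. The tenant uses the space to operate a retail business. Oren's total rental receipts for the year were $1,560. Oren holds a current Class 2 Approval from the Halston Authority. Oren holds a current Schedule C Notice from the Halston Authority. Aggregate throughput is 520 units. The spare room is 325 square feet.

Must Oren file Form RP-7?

Exception (a) is satisfied on its face — rent is paid in kind; the number of days the property was let is 96 days, less than the 113 days limit; a current Class 2 Approval is held. But: (e) applies — the space is let for business use. (f) is not engaged (aggregate throughput is 520 units, short of 590 units), so (e) stands. So (a) is unavailable.
Exception (b) requires that the owner has a Small Lessor Declaration on file with the Halston Revenue Office; but no Small Lessor Declaration is on file, so (b) is unavailable.
Exception (c) is satisfied on its face — total rental receipts for the year are $1,560, below the $1,680 limit; the registered capacity is 5,210 units, meeting the 4,140 units threshold. Considering the limiting provisions: (g) operates (the baseline figure is 240, less than the 328 limit), but is displaced by (h): (h) operates against (g): the property is publicly advertised. (i) is triggered (a current Schedule C Notice is held), but is overridden by (j): (j) operates — the coverage ratio is 48%, less than the 54% limit. (k) is triggered (a current Provisional Clearance is held), but is overridden by (l): (l) is triggered — a current Standing Clearance is held. (m) does not operate here (assessed value is $177,000, not less than $168,000), so (l) stands. So (c) applies.
Exception (d) fails — a written lease is in place.

No — exception (c) applies; Oren is not required to file Form RP-7.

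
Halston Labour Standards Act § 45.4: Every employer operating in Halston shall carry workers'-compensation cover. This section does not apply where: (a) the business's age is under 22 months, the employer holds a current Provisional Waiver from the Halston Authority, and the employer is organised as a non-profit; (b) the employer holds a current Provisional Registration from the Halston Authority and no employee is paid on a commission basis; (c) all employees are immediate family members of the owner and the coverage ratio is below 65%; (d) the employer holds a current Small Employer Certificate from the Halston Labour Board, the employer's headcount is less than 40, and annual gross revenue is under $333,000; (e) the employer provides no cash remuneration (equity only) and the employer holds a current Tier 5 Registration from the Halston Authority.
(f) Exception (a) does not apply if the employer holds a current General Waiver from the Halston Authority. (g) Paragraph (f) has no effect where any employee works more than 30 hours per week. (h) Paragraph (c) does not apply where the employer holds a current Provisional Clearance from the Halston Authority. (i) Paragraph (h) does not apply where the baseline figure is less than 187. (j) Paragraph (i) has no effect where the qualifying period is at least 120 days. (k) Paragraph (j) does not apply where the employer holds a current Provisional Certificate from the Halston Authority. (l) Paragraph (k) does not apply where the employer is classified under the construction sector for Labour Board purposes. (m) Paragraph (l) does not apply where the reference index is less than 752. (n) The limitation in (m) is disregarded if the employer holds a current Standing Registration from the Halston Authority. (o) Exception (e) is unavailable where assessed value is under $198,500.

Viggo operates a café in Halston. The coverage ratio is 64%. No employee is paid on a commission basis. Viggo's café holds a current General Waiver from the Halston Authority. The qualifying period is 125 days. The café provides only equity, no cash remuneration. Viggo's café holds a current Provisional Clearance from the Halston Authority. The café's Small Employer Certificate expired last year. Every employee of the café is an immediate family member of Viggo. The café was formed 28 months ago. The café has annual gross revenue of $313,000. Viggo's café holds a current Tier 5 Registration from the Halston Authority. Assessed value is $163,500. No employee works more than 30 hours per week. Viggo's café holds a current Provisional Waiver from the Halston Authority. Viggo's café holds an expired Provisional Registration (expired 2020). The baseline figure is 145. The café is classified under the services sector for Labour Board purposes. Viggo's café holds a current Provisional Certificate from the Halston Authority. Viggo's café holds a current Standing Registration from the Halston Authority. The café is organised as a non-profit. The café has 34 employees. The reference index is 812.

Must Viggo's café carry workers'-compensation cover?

Exception (a) fails — the business's age is 28 months, not under 22 months.
Exception (b) does not apply: no current Provisional Registration is held.
Exception (c)'s conditions are all satisfied: every employee is an immediate family member; the coverage ratio is 64%, below the 65% limit. Considering the limiting provisions: (h) would limit (c) — a current Provisional Clearance is held — but (i) sets (h) aside: (i) applies — the baseline figure is 145, less than the 187 limit. (j) is engaged (the qualifying period is 125 days, meeting the 120 days threshold), but is set aside by (k): (k) operates against (j): a current Provisional Certificate is held. (l), which would lift (k), does not operate here — the café is classified under the services sector. (c) remains available.
Exception (d) requires that the employer holds a current Small Employer Certificate from the Halston Labour Board; but the Small Employer Certificate has expired, so (d) is unavailable.
Exception (e): remuneration is equity-only; a current Tier 5 Registration is held — every condition holds. But applying paragraph (o): (o) operates against (e): assessed value is $163,500, under the $198,500 limit. (e) is therefore removed.

No — exception (c) applies; Viggo's café is not required to carry workers'-compensation cover.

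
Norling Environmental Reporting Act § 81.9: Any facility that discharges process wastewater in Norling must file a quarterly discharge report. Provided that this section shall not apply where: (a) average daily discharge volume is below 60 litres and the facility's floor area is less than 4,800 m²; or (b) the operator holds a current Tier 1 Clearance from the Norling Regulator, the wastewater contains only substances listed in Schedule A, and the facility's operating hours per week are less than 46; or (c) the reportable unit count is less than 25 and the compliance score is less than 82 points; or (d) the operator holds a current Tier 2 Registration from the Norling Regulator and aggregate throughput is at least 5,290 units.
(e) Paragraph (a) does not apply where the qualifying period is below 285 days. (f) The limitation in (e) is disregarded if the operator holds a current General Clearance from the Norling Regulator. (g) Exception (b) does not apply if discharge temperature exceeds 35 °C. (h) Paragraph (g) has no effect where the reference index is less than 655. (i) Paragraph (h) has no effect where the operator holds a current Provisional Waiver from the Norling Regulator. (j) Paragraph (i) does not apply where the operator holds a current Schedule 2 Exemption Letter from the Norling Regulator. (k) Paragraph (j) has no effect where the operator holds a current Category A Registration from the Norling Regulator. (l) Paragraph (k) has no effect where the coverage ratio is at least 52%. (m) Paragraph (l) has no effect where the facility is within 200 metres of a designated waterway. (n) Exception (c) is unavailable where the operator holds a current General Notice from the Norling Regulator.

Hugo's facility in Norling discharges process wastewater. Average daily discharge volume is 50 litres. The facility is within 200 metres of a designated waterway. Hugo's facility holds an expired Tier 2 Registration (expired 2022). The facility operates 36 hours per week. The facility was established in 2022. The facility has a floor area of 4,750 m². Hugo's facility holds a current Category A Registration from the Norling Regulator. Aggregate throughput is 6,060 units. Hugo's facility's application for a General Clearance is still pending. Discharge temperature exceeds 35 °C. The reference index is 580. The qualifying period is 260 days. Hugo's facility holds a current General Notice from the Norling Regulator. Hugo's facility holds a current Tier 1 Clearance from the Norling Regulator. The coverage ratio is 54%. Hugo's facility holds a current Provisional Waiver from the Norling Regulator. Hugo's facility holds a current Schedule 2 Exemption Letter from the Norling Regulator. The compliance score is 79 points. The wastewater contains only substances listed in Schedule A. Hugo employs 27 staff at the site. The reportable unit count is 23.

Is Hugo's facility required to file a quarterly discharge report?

Yes — Hugo's facility must file a quarterly discharge report.

Exception (a) is satisfied on its face — average daily discharge volume is 50 litres, below the 60 litres limit; the facility's floor area is 4,750 m², less than the 4,800 m² limit. Turning to paragraphs (e)–(f): (e) is engaged — the qualifying period is 260 days, below the 285 days limit. (f), which would lift (e), is not engaged — the General Clearance is not current. So (a) is unavailable.
Exception (b) is satisfied on its face — a current Tier 1 Clearance is held; the wastewater is Schedule-A-only; the facility's operating hours per week are 36, less than the 46 limit. Turning to paragraphs (g)–(m): (g) operates against (b): discharge temperature exceeds 35 °C. (h) would limit (g) — the reference index is 580, less than the 655 limit — but (i) sets (h) aside: (i) operates against (h): a current Provisional Waiver is held. (j) is engaged (a current Schedule 2 Exemption Letter is held), but is itself disapplied by (k): (k) operates against (j): a current Category A Registration is held. (l) would limit (k) — the coverage ratio is 54%, meeting the 52% threshold — but (m) sets (l) aside: (m) applies — the facility is within 200 m of a designated waterway. (b) is therefore removed.
Exception (c): the reportable unit count is 23, less than the 25 limit; the compliance score is 79 points, less than the 82 points limit — every condition holds. However, paragraph (n) must be considered: (n) is triggered — a current General Notice is held. (c) is therefore removed.
Exception (d) requires that the operator holds a current Tier 2 Registration from the Norling Regulator; but no current Tier 2 Registration is held, so (d) is unavailable.
Every exception is unavailable, so the rule governs.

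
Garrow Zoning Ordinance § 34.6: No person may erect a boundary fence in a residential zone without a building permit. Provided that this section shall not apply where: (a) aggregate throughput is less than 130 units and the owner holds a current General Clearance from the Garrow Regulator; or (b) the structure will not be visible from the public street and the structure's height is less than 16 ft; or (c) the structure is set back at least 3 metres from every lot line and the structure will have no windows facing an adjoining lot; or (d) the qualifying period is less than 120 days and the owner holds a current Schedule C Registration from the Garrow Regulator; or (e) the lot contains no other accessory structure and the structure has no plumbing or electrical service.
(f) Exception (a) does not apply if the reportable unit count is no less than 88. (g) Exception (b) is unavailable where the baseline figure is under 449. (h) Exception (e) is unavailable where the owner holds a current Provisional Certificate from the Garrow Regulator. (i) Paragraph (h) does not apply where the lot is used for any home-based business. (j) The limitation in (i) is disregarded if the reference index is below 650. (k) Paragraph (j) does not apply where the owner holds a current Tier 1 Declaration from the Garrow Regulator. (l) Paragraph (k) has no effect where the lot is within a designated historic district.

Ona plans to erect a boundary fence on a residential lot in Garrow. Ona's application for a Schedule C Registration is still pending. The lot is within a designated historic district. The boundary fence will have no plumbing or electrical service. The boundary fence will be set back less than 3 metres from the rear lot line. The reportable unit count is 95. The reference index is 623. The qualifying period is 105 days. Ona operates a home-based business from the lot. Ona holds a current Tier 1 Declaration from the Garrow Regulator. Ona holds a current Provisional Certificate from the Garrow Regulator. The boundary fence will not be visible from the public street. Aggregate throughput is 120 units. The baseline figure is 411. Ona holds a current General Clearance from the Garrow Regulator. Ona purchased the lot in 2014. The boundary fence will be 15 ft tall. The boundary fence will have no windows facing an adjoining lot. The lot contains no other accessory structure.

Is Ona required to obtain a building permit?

Exception (a): aggregate throughput is 120 units, less than the 130 units limit; a current General Clearance is held — every condition holds. Turning to paragraph (f): (f) operates — the reportable unit count is 95, meeting the 88 threshold. (a) is therefore removed.
Exception (b): the structure will not be visible from the street; the structure's height is 15 ft, less than the 16 ft limit — every condition holds. However, paragraph (g) must be considered: (g) operates — the baseline figure is 411, under the 449 limit. (b) is therefore removed.
Exception (c) does not apply: the rear setback is under 3 m.
Exception (d) fails — there is no Schedule C Registration in force.
All of (e)'s requirements are met (the lot has no other accessory structure; there is no plumbing or electrical service). But applying paragraphs (h)–(l): (h) is engaged — a current Provisional Certificate is held. (i) applies (a home-based business operates on the lot), but is itself disapplied by (j): (j) operates against (i): the reference index is 623, below the 650 limit. (k) would limit (j) — a current Tier 1 Declaration is held — but (l) sets (k) aside: (l) applies — the lot is in a historic district. Exception (e) does not apply.
Every exception is unavailable, so the rule governs.

Yes — Ona must obtain a building permit.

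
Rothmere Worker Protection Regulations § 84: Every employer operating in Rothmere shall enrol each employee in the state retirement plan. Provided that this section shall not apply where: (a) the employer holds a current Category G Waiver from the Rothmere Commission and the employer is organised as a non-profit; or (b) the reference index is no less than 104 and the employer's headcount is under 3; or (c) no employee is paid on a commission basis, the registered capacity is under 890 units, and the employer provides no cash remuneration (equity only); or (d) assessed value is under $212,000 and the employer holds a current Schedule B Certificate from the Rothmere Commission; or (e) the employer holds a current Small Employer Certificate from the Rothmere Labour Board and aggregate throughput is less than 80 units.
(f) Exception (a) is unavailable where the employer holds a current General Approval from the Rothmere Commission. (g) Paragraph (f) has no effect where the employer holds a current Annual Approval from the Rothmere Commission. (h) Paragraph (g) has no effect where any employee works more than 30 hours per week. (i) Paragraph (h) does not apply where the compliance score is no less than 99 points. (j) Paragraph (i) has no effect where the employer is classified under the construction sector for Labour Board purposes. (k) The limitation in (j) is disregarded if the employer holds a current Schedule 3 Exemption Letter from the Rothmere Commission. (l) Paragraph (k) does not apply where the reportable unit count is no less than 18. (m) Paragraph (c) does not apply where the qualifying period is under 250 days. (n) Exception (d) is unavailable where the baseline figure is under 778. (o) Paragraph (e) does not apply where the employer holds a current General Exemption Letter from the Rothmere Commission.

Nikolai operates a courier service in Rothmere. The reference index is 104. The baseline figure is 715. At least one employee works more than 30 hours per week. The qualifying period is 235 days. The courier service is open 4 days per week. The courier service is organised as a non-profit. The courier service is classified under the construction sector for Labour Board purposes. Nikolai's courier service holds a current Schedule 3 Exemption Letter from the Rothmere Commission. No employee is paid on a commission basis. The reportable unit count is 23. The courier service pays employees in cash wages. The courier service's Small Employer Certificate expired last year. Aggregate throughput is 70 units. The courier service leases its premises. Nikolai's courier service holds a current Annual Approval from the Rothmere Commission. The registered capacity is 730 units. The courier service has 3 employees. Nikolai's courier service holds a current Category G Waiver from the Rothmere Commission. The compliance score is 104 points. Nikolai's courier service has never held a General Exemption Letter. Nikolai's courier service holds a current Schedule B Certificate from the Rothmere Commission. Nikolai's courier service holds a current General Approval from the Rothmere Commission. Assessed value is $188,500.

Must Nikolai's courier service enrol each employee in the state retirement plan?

Yes — Nikolai's courier service must enrol each employee in the state retirement plan.

Exception (a) is satisfied on its face — a current Category G Waiver is held; the employer is a non-profit. Turning to paragraphs (f)–(l): (f) operates — a current General Approval is held. (g) would limit (f) — a current Annual Approval is held — but (h) sets (g) aside: (h) operates against (g): at least one employee exceeds 30 hours/week. (i) would limit (h) — the compliance score is 104 points, meeting the 99 points threshold — but (j) sets (i) aside: (j) is engaged — the courier service is classified under the construction sector. (k) would limit (j) — a current Schedule 3 Exemption Letter is held — but (l) sets (k) aside: (l) is triggered — the reportable unit count is 23, meeting the 18 threshold. So (a) is unavailable.
Exception (b) requires that the employer's headcount is under 3; but the employer's headcount is 3, not under 3, so (b) is unavailable.
Exception (c) fails — employees are paid cash wages.
Exception (d)'s conditions are all satisfied: assessed value is $188,500, under the $212,000 limit; a current Schedule B Certificate is held. However, paragraph (n) must be considered: (n) operates against (d): the baseline figure is 715, under the 778 limit. (d) is therefore removed.
Exception (e) fails — the Small Employer Certificate has expired.
No exception is made out. Nikolai's courier service falls within the general rule.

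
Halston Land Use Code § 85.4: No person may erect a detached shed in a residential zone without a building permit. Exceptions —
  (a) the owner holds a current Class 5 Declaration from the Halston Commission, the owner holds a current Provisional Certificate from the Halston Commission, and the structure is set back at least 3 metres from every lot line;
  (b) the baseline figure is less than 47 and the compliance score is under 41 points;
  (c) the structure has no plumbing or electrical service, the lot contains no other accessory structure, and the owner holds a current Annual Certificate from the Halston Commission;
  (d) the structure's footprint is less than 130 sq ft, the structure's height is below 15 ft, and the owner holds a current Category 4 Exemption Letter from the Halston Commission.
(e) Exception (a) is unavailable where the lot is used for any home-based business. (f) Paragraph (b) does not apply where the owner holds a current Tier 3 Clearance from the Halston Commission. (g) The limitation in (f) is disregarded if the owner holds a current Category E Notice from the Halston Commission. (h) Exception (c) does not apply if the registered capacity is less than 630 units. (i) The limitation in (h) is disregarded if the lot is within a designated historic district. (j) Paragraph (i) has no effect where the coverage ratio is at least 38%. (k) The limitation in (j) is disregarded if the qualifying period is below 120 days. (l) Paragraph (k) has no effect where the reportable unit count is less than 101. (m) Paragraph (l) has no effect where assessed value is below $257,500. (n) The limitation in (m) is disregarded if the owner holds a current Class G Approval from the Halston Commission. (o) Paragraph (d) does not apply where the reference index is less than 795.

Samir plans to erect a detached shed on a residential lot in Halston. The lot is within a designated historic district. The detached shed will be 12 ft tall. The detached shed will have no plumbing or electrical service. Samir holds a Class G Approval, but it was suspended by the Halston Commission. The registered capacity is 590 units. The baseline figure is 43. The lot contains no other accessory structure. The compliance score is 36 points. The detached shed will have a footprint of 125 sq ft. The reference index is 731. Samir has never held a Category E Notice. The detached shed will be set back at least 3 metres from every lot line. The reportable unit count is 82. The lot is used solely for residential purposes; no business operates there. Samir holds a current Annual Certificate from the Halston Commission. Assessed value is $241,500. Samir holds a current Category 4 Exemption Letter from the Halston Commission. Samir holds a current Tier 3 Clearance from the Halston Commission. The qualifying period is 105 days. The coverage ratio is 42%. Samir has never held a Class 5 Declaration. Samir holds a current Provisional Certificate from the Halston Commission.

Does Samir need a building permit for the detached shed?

No — exception (c) applies; Samir does not need a building permit.

Exception (a) requires that the owner holds a current Class 5 Declaration from the Halston Commission; but the Class 5 Declaration is not current, so (a) is unavailable.
Exception (b): the baseline figure is 43, less than the 47 limit; the compliance score is 36 points, under the 41 points limit — every condition holds. But applying paragraphs (f)–(g): (f) operates — a current Tier 3 Clearance is held. (g) is inapplicable (no current Category E Notice is held), so (f) stands. So (b) is unavailable.
All of (c)'s requirements are met (there is no plumbing or electrical service; the lot has no other accessory structure; a current Annual Certificate is held). Applying paragraphs (h)–(n): (h) would limit (c) — the registered capacity is 590 units, less than the 630 units limit — but (i) sets (h) aside: (i) operates against (h): the lot is in a historic district. (j) is engaged (the coverage ratio is 42%, meeting the 38% threshold), but is set aside by (k): (k) operates — the qualifying period is 105 days, below the 120 days limit. (l) would limit (k) — the reportable unit count is 82, less than the 101 limit — but (m) sets (l) aside: (m) operates — assessed value is $241,500, below the $257,500 limit. (n) does not operate here (no current Class G Approval is held), so (m) stands. (c) remains available.
Exception (d): the structure's footprint is 125 sq ft, less than the 130 sq ft limit; the structure's height is 12 ft, below the 15 ft limit; a current Category 4 Exemption Letter is held — every condition holds. But applying paragraph (o): (o) is engaged — the reference index is 731, less than the 795 limit. Exception (d) does not apply.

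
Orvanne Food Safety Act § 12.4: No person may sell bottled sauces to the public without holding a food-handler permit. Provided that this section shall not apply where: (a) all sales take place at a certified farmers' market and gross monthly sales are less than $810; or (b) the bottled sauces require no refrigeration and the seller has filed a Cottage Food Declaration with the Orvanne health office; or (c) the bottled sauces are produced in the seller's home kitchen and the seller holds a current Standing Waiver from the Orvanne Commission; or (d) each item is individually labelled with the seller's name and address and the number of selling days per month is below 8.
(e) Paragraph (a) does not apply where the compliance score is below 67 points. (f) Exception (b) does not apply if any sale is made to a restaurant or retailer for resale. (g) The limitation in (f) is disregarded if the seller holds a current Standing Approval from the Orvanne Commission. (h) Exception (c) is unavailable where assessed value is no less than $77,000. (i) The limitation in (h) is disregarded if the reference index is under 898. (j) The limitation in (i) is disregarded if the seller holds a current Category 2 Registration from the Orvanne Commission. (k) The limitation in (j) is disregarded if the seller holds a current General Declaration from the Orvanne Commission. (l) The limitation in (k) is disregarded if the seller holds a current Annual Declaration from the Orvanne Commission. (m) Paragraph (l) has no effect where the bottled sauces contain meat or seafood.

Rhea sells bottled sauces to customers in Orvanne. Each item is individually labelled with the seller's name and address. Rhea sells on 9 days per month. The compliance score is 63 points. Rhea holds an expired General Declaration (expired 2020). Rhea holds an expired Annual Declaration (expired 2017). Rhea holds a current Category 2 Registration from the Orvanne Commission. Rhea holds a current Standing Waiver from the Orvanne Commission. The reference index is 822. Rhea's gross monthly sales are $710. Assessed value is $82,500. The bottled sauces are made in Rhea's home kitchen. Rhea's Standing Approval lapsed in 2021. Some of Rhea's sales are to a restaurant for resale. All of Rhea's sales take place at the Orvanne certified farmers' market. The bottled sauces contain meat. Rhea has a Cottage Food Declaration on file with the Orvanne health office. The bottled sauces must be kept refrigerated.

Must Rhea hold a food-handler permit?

Yes — Rhea must hold a food-handler permit.

Exception (a)'s conditions are all satisfied: all sales are at a certified farmers' market; gross monthly sales are $710, less than the $810 limit. But: (e) is engaged — the compliance score is 63 points, below the 67 points limit. (a) is therefore removed.
Exception (b) requires that the bottled sauces require no refrigeration; but the bottled sauces require refrigeration, so (b) is unavailable.
Exception (c) is satisfied on its face — the bottled sauces are home-kitchen produced; a current Standing Waiver is held. However, paragraphs (h)–(m) must be considered: (h) operates against (c): assessed value is $82,500, meeting the $77,000 threshold. (i) would limit (h) — the reference index is 822, under the 898 limit — but (j) sets (i) aside: (j) applies — a current Category 2 Registration is held. (k), which would lift (j), is inapplicable — the General Declaration is not current. (c) is therefore removed.
Exception (d) does not apply: the number of selling days per month is 9, not below 8.
No exception displaces § 12.4.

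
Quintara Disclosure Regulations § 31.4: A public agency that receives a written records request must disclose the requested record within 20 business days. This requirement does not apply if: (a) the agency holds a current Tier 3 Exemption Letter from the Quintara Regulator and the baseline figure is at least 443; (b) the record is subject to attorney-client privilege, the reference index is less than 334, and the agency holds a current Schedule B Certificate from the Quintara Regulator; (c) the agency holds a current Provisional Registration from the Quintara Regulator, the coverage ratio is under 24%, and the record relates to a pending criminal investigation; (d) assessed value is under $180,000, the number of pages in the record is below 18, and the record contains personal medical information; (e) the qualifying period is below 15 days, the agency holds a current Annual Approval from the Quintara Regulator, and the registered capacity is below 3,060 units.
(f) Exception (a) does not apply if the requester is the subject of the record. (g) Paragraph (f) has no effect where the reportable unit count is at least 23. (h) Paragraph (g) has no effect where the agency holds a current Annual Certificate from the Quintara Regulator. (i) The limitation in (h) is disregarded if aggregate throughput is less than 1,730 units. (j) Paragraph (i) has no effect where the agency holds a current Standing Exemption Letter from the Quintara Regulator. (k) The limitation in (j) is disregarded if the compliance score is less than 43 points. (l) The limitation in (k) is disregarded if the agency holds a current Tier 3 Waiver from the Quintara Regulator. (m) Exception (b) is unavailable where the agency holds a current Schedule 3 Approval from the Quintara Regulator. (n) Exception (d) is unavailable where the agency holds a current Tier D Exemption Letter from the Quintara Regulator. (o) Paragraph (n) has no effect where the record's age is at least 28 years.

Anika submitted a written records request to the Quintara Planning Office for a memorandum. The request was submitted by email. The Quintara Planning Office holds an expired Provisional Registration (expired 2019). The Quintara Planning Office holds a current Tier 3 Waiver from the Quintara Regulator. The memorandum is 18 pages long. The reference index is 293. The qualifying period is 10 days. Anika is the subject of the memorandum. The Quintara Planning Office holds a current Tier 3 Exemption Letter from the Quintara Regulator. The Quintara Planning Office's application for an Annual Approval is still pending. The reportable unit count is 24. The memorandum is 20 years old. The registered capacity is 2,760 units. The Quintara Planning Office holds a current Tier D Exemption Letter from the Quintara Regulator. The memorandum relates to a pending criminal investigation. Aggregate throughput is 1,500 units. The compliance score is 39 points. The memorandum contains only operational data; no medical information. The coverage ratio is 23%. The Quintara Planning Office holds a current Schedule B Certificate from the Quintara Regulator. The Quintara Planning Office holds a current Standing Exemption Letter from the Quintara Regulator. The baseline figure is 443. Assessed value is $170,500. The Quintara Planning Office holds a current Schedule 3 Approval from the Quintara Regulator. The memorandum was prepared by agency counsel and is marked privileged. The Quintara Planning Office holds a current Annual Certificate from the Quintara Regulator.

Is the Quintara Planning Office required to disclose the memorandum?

Yes — the Quintara Planning Office must disclose the memorandum.

Exception (a) is satisfied on its face — a current Tier 3 Exemption Letter is held; the baseline figure is 443, meeting the 443 threshold. But applying paragraphs (f)–(l): (f) operates — Anika is the subject of the memorandum. (g) would limit (f) — the reportable unit count is 24, meeting the 23 threshold — but (h) sets (g) aside: (h) is triggered — a current Annual Certificate is held. (i) is engaged (aggregate throughput is 1,500 units, less than the 1,730 units limit), but is set aside by (j): (j) operates against (i): a current Standing Exemption Letter is held. (k) would limit (j) — the compliance score is 39 points, less than the 43 points limit — but (l) sets (k) aside: (l) operates against (k): a current Tier 3 Waiver is held. (a) is therefore removed.
All of (b)'s requirements are met (the memorandum is privileged; the reference index is 293, less than the 334 limit; a current Schedule B Certificate is held). But applying paragraph (m): (m) operates against (b): a current Schedule 3 Approval is held. (b) is therefore removed.
Exception (c) requires that the agency holds a current Provisional Registration from the Quintara Regulator; but there is no Provisional Registration in force, so (c) is unavailable.
Exception (d) does not apply: the number of pages in the record is 18, not below 18.
Exception (e) does not apply: no current Annual Approval is held.
No exception is made out. the Quintara Planning Office falls within the general rule.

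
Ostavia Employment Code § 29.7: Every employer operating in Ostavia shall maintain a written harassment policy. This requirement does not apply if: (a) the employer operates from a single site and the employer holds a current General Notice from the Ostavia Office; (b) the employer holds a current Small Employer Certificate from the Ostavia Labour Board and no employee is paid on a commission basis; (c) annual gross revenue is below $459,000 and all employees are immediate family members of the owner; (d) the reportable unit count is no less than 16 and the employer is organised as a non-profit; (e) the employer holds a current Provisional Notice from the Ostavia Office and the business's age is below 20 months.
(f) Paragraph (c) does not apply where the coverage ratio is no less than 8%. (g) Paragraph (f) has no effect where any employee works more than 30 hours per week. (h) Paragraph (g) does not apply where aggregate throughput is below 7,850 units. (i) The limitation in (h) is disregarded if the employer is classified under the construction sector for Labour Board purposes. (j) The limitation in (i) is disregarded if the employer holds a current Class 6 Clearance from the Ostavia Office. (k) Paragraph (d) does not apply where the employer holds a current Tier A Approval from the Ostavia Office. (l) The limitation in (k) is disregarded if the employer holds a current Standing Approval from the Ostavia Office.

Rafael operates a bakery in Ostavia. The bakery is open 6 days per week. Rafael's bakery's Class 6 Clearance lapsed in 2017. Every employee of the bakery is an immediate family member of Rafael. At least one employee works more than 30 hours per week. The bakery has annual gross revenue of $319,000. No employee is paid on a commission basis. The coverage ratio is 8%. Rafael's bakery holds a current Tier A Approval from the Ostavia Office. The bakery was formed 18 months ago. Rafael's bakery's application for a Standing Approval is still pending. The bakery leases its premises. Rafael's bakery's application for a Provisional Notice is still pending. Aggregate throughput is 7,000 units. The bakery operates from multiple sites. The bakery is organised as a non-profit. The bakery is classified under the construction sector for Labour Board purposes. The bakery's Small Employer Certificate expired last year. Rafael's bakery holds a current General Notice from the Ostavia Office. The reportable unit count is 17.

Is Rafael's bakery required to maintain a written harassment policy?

No — exception (c) applies; Rafael's bakery is not required to maintain a written harassment policy.

Exception (a) fails — the employer operates from multiple sites.
Exception (b) does not apply: the Small Employer Certificate has expired.
Exception (c) is satisfied on its face — annual gross revenue is $319,000, below the $459,000 limit; every employee is an immediate family member. Applying paragraphs (f)–(j): (f) would limit (c) — the coverage ratio is 8%, meeting the 8% threshold — but (g) sets (f) aside: (g) operates against (f): at least one employee exceeds 30 hours/week. (h) is triggered (aggregate throughput is 7,000 units, below the 7,850 units limit), but is displaced by (i): (i) is engaged — the bakery is classified under the construction sector. (j) does not operate here (there is no Class 6 Clearance in force), so (i) stands. Exception (c) stands.
Exception (d)'s conditions are all satisfied: the reportable unit count is 17, meeting the 16 threshold; the employer is a non-profit. However, paragraphs (k)–(l) must be considered: (k) is engaged — a current Tier A Approval is held. (l), which would lift (k), is inapplicable — there is no Standing Approval in force. So (d) is unavailable.
Exception (e) fails — the Provisional Notice is not current.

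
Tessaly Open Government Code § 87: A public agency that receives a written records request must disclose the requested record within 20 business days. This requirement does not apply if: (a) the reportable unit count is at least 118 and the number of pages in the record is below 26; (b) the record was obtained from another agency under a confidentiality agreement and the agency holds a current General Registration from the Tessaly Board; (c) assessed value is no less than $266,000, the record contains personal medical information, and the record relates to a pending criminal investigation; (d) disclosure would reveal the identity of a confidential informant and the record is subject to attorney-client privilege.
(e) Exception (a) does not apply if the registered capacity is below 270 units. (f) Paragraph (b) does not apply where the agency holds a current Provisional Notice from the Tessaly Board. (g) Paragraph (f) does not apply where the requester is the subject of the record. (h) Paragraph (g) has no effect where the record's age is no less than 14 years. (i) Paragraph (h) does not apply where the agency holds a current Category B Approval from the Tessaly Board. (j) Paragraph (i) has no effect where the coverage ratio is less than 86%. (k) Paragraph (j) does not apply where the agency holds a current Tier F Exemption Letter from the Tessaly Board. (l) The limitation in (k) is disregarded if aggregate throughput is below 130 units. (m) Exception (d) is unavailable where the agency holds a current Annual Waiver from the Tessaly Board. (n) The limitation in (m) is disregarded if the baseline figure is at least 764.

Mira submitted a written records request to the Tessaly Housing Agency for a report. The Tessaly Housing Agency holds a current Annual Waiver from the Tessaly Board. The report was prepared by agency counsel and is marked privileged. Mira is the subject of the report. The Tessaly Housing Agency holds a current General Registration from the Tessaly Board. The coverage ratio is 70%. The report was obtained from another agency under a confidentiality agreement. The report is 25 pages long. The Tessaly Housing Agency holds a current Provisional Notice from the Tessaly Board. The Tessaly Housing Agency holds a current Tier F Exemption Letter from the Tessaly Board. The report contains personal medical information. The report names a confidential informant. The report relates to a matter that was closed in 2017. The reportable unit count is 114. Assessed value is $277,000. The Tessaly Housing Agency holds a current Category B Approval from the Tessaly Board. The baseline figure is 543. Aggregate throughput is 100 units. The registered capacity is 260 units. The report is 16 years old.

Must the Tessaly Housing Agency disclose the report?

Yes — the Tessaly Housing Agency must disclose the report.

Exception (a) does not apply: the reportable unit count is 114, short of 118.
Exception (b) is satisfied on its face — the report was obtained under a confidentiality agreement; a current General Registration is held. But applying paragraphs (f)–(l): (f) operates — a current Provisional Notice is held. (g) operates (Mira is the subject of the report), but is itself disapplied by (h): (h) operates against (g): the record's age is 16 years, meeting the 14 years threshold. (i) operates (a current Category B Approval is held), but is itself disapplied by (j): (j) operates — the coverage ratio is 70%, less than the 86% limit. (k) operates (a current Tier F Exemption Letter is held), but is displaced by (l): (l) operates — aggregate throughput is 100 units, below the 130 units limit. So (b) is unavailable.
Exception (c) fails — the report relates to a closed matter.
Exception (d) is satisfied on its face — the report names a confidential informant; the report is privileged. But: (m) operates against (d): a current Annual Waiver is held. (n), which would lift (m), is not engaged — the baseline figure is 543, short of 764. (d) is therefore removed.
No exception is made out. the Tessaly Housing Agency falls within the general rule.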